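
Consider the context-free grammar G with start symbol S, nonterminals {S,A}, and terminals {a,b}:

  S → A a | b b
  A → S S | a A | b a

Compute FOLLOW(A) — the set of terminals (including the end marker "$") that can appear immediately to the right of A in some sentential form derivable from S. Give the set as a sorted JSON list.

FIRST iteration:
round 1:
  A via A→a A: +{a}
  A via A→b a: +{b}
  S via S→A a: +{a,b}
  FIRST(S)={a,b}  FIRST(A)={a,b}
round 2: done
  FIRST(S)={a,b}  FIRST(A)={a,b}

FOLLOW sets:
FOLLOW(S) := {$}
iter 1:
  A→S S: FOLLOW(S) ⊇ FIRST(S) = {a,b}; new: +{a,b}
  S→A a: FOLLOW(A) ⊇ FIRST(a) = {a}; new: +{a}
  S: {$,a,b}  A: {a}
iter 2: done
  S: {$,a,b}  A: {a}

FOLLOW(A) = ["a"]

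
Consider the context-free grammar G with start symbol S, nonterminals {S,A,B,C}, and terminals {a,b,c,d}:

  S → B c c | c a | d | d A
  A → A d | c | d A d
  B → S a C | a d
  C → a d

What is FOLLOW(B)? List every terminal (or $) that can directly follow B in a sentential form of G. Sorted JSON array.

FIRST iteration:
round 1:
  A via A→c: +{c}
  A via A→d A d: +{d}
  B via B→a d: +{a}
  C via C→a d: +{a}
  S via S→B c c: +{a}
  S via S→c a: +{c}
  S via S→d: +{d}
  FIRST[S]={a,c,d}  FIRST[A]={c,d}  FIRST[B]={a}  FIRST[C]={a}
round 2:
  B via B→S a C: +{c,d}
  FIRST[S]={a,c,d}  FIRST[A]={c,d}  FIRST[B]={a,c,d}  FIRST[C]={a}
round 3: done
  FIRST[S]={a,c,d}  FIRST[A]={c,d}  FIRST[B]={a,c,d}  FIRST[C]={a}

FOLLOW sets:
seed FOLLOW(S) with $
pass 1:
  A→A d: FOLLOW(A) ⊇ FIRST(d) = {d}; new: +{d}
  B→S a C: FOLLOW(S) ⊇ FIRST(a) = {a}; new: +{a}
  S→B c c: FOLLOW(B) ⊇ FIRST(c) = {c}; new: +{c}
  S→d A: FOLLOW(A) ⊇ FOLLOW(S) ⊇ {$,a}; new: +{$,a}
  FOLLOW[S]={$,a}  FOLLOW[A]={$,a,d}  FOLLOW[B]={c}  FOLLOW[C]={}
pass 2:
  B→S a C: FOLLOW(C) ⊇ FOLLOW(B) ⊇ {c}; new: +{c}
  FOLLOW[S]={$,a}  FOLLOW[A]={$,a,d}  FOLLOW[B]={c}  FOLLOW[C]={c}
pass 3: — fixpoint
  FOLLOW[S]={$,a}  FOLLOW[A]={$,a,d}  FOLLOW[B]={c}  FOLLOW[C]={c}

FOLLOW(B) = ["c"]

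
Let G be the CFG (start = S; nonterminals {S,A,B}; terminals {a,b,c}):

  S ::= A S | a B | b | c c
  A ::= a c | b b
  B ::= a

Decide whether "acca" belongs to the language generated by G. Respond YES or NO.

CNF form of G:
  S -> A S | T0 B | T1 T1 | b
  A -> T0 T1 | T2 T2
  B -> a
  T0 -> a
  T1 -> c
  T2 -> b

Fill CYK table bottom-up:
  T[0,0] 'a' = {B,T0}  orig:{B}
  T[1,1] 'c' = {T1}  orig:{}
  T[2,2] 'c' = {T1}  orig:{}
  T[3,3] 'a' = {B,T0}  orig:{B}
  T[0,1] 'ac' = {A}
  T[1,2] 'cc' = {S}
  T[2,3] 'ca' = ∅
  T[0,2] 'acc' = ∅
  T[1,3] 'cca' = ∅
  T[0,3] 'acca' = ∅

S ∉ T[0,3] ⇒ NO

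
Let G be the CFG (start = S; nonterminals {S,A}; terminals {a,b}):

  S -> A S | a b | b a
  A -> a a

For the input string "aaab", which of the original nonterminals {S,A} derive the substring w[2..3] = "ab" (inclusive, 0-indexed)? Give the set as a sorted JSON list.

CNF form of G:
  S -> A S | T0 T1 | T1 T0
  A -> T0 T0
  T0 -> a
  T1 -> b

CYK fill, restricted to cells inside w[2..3]:
  T[2,2] 'a' = {T0}  orig:{}
  T[3,3] 'b' = {T1}  orig:{}
  T[2,3] 'ab' = {S}

Original NTs in T[2,3] deriving "ab": ["S"]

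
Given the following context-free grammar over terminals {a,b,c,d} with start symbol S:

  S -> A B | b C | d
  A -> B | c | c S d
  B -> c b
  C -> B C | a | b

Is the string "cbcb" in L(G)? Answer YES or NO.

Convert to CNF:
  S -> A B | T2 C | d
  A -> T0 T2 | T0 X3 | c
  B -> T0 T2
  C -> B C | a | b
  T0 -> c
  T1 -> d
  T2 -> b
  X3 -> S T1

CYK fill:
  cell(0,0) c: {A,T0}  orig:{A}
  cell(1,1) b: {C,T2}  orig:{C}
  cell(2,2) c: {A,T0}  orig:{A}
  cell(3,3) b: {C,T2}  orig:{C}
  cell(0,1) cb: {A,B}
  cell(1,2) bc: ∅
  cell(2,3) cb: {A,B}
  cell(0,2) cbc: ∅
  cell(1,3) bcb: ∅
  cell(0,3) cbcb: {S}

S ∈ T[0,3] ⇒ YES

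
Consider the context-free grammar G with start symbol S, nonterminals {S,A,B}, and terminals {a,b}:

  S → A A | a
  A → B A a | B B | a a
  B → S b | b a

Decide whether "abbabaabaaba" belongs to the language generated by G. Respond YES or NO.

Convert to CNF:
  S -> A A | a
  A -> B B | B X2 | T0 T0
  B -> S T1 | T1 T0
  T0 -> a
  T1 -> b
  X2 -> A T0

Fill CYK table bottom-up:
  cell(0,0) a: {S,T0}  orig:{S}
  cell(1,1) b: {T1}  orig:{}
  cell(2,2) b: {T1}  orig:{}
  cell(3,3) a: {S,T0}  orig:{S}
  cell(4,4) b: {T1}  orig:{}
  cell(5,5) a: {S,T0}  orig:{S}
  cell(6,6) a: {S,T0}  orig:{S}
  cell(7,7) b: {T1}  orig:{}
  cell(8,8) a: {S,T0}  orig:{S}
  cell(9,9) a: {S,T0}  orig:{S}
  cell(10,10) b: {T1}  orig:{}
  cell(11,11) a: {S,T0}  orig:{S}
  cell(0,1) ab: {B}
  cell(1,2) bb: ∅
  cell(2,3) ba: {B}
  cell(3,4) ab: {B}
  cell(4,5) ba: {B}
  cell(5,6) aa: {A}
  cell(6,7) ab: {B}
  cell(7,8) ba: {B}
  cell(8,9) aa: {A}
  cell(9,10) ab: {B}
  cell(10,11) ba: {B}
  cell(0,2) abb: ∅
  cell(1,3) bba: ∅
  cell(2,4) bab: ∅
  cell(3,5) aba: ∅
  cell(4,6) baa: ∅
  cell(5,7) aab: ∅
  cell(6,8) aba: ∅
  cell(7,9) baa: ∅
  cell(8,10) aab: ∅
  cell(9,11) aba: ∅
  cell(0,3) abba: {A}
  cell(1,4) bbab: ∅
  cell(2,5) baba: {A}
  cell(3,6) abaa: ∅
  cell(4,7) baab: {A}
  cell(5,8) aaba: ∅
  cell(6,9) abaa: ∅
  cell(7,10) baab: {A}
  cell(8,11) aaba: ∅
  cell(0,4) abbab: ∅
  cell(1,5) bbaba: ∅
  cell(2,6) babaa: {X2}  orig:{}
  cell(3,7) abaab: ∅
  cell(4,8) baaba: {X2}  orig:{}
  cell(5,9) aabaa: ∅
  cell(6,10) abaab: ∅
  cell(7,11) baaba: {X2}  orig:{}
  cell(0,5) abbaba: ∅
  cell(1,6) bbabaa: ∅
  cell(2,7) babaab: ∅
  cell(3,8) abaaba: ∅
  cell(4,9) baabaa: {S}
  cell(5,10) aabaab: {S}
  cell(6,11) abaaba: ∅
  cell(0,6) abbabaa: {A}
  cell(1,7) bbabaab: ∅
  cell(2,8) babaaba: {A}
  cell(3,9) abaabaa: ∅
  cell(4,10) baabaab: {B}
  cell(5,11) aabaaba: ∅
  cell(0,7) abbabaab: {S}
  cell(1,8) bbabaaba: ∅
  cell(2,9) babaabaa: {X2}  orig:{}
  cell(3,10) abaabaab: ∅
  cell(4,11) baabaaba: ∅
  cell(0,8) abbabaaba: ∅
  cell(1,9) bbabaabaa: ∅
  cell(2,10) babaabaab: {A}
  cell(3,11) abaabaaba: ∅
  cell(0,9) abbabaabaa: {A}
  cell(1,10) bbabaabaab: ∅
  cell(2,11) babaabaaba: {X2}  orig:{}
  cell(0,10) abbabaabaab: {S}
  cell(1,11) bbabaabaaba: ∅
  cell(0,11) abbabaabaaba: {A}

S ∉ T[0,11] ⇒ NO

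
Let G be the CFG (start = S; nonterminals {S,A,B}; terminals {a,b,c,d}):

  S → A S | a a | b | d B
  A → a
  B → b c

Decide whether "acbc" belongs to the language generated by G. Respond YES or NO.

CNF form of G:
  S -> A S | T2 T2 | T3 B | b
  A -> a
  B -> T0 T1
  T0 -> b
  T1 -> c
  T2 -> a
  T3 -> d

CYK table (by increasing span):
  T[0,0] 'a' = {A,T2}  orig:{A}
  T[1,1] 'c' = {T1}  orig:{}
  T[2,2] 'b' = {S,T0}  orig:{S}
  T[3,3] 'c' = {T1}  orig:{}
  T[0,1] 'ac' = ∅
  T[1,2] 'cb' = ∅
  T[2,3] 'bc' = {B}
  T[0,2] 'acb' = ∅
  T[1,3] 'cbc' = ∅
  T[0,3] 'acbc' = ∅

S ∉ T[0,3] ⇒ NO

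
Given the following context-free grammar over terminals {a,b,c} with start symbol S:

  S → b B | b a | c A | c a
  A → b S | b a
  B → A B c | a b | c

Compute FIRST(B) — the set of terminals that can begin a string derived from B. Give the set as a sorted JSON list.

FIRST iteration:
pass 1:
  A via A→b S: +{b}
  B via B→A B c: +{b}
  B via B→a b: +{a}
  B via B→c: +{c}
  S via S→b B: +{b}
  S via S→c A: +{c}
  FIRST(S)={b,c}  FIRST(A)={b}  FIRST(B)={a,b,c}
pass 2: (no change)
  FIRST(S)={b,c}  FIRST(A)={b}  FIRST(B)={a,b,c}

FIRST(B) = ["a", "b", "c"]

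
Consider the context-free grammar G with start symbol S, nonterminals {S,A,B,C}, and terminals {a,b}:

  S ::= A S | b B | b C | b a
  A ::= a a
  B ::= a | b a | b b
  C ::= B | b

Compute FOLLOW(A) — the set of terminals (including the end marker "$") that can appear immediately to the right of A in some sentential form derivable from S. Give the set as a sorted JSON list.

Compute FIRST by fixpoint:
[1]
  A via A→a a: +{a}
  B via B→a: +{a}
  B via B→b a: +{b}
  C via C→B: +{a,b}
  S via S→A S: +{a}
  S via S→b B: +{b}
  FIRST(S)={a,b}  FIRST(A)={a}  FIRST(B)={a,b}  FIRST(C)={a,b}
[2] done
  FIRST(S)={a,b}  FIRST(A)={a}  FIRST(B)={a,b}  FIRST(C)={a,b}

Compute FOLLOW by fixpoint:
seed FOLLOW(S) with $
iter 1:
  S→A S: FOLLOW(A) ⊇ FIRST(S) = {a,b}; new: +{a,b}
  S→b B: FOLLOW(B) ⊇ FOLLOW(S) ⊇ {$}; new: +{$}
  S→b C: FOLLOW(C) ⊇ FOLLOW(S) ⊇ {$}; new: +{$}
  FOLLOW(S)={$}  FOLLOW(A)={a,b}  FOLLOW(B)={$}  FOLLOW(C)={$}
iter 2: done
  FOLLOW(S)={$}  FOLLOW(A)={a,b}  FOLLOW(B)={$}  FOLLOW(C)={$}

FOLLOW(A) = ["a", "b"]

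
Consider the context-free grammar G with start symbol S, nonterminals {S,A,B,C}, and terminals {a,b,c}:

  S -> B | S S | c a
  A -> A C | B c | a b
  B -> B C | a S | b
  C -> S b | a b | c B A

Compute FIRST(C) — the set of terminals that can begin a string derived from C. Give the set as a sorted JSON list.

FIRST sets, iterate to fixpoint:
[1]
  A via A→a b: +{a}
  B via B→a S: +{a}
  B via B→b: +{b}
  C via C→a b: +{a}
  C via C→c B A: +{c}
  S via S→B: +{a,b}
  S via S→c a: +{c}
  FIRST(S)={a,b,c}  FIRST(A)={a}  FIRST(B)={a,b}  FIRST(C)={a,c}
[2]
  A via A→B c: +{b}
  C via C→S b: +{b}
  FIRST(S)={a,b,c}  FIRST(A)={a,b}  FIRST(B)={a,b}  FIRST(C)={a,b,c}
[3] done
  FIRST(S)={a,b,c}  FIRST(A)={a,b}  FIRST(B)={a,b}  FIRST(C)={a,b,c}

FIRST(C) = ["a", "b", "c"]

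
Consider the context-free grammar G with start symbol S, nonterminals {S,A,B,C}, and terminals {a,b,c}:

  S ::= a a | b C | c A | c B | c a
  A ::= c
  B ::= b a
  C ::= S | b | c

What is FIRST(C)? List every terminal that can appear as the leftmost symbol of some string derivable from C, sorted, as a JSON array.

FIRST sets, iterate to fixpoint:
[1]
  A via A→c: +{c}
  B via B→b a: +{b}
  C via C→b: +{b}
  C via C→c: +{c}
  S via S→a a: +{a}
  S via S→b C: +{b}
  S via S→c A: +{c}
  S: {a,b,c}  A: {c}  B: {b}  C: {b,c}
[2]
  C via C→S: +{a}
  S: {a,b,c}  A: {c}  B: {b}  C: {a,b,c}
[3] (stable)
  S: {a,b,c}  A: {c}  B: {b}  C: {a,b,c}

FIRST(C) = ["a", "b", "c"]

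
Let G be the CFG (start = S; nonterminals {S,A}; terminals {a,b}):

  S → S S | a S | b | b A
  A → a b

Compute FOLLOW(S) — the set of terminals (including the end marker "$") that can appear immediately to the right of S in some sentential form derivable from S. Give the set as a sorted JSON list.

FIRST iteration:
iter 1:
  A via A→a b: +{a}
  S via S→a S: +{a}
  S via S→b: +{b}
  S: {a,b}  A: {a}
iter 2: — fixpoint
  S: {a,b}  A: {a}

FOLLOW iteration:
initialize: $ ∈ FOLLOW(S)
round 1:
  S→S S: FOLLOW(S) ⊇ FIRST(S) = {a,b}; new: +{a,b}
  S→b A: FOLLOW(A) ⊇ FOLLOW(S) ⊇ {$,a,b}; new: +{$,a,b}
  FOLLOW(S)={$,a,b}  FOLLOW(A)={$,a,b}
round 2: — fixpoint
  FOLLOW(S)={$,a,b}  FOLLOW(A)={$,a,b}

FOLLOW(S) = ["$", "a", "b"]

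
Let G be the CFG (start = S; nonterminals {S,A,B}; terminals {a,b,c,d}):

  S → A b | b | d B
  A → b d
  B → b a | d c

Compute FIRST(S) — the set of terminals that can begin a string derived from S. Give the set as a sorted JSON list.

FIRST iteration:
[1]
  A via A→b d: +{b}
  B via B→b a: +{b}
  B via B→d c: +{d}
  S via S→A b: +{b}
  S via S→d B: +{d}
  S: {b,d}  A: {b}  B: {b,d}
[2] — fixpoint
  S: {b,d}  A: {b}  B: {b,d}

FIRST(S) = ["b", "d"]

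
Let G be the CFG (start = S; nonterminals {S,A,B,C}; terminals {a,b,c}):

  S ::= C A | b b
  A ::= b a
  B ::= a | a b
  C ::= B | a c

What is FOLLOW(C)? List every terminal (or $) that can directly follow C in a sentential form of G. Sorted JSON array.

Compute FIRST by fixpoint:
[1]
  A via A→b a: +{b}
  B via B→a: +{a}
  C via C→B: +{a}
  S via S→C A: +{a}
  S via S→b b: +{b}
  FIRST[S]={a,b}  FIRST[A]={b}  FIRST[B]={a}  FIRST[C]={a}
[2] — fixpoint
  FIRST[S]={a,b}  FIRST[A]={b}  FIRST[B]={a}  FIRST[C]={a}

FOLLOW iteration:
initialize: $ ∈ FOLLOW(S)
round 1:
  S→C A: FOLLOW(C) ⊇ FIRST(A) = {b}; new: +{b}
  S→C A: FOLLOW(A) ⊇ FOLLOW(S) ⊇ {$}; new: +{$}
  S: {$}  A: {$}  B: {}  C: {b}
round 2:
  C→B: FOLLOW(B) ⊇ FOLLOW(C) ⊇ {b}; new: +{b}
  S: {$}  A: {$}  B: {b}  C: {b}
round 3: (stable)
  S: {$}  A: {$}  B: {b}  C: {b}

FOLLOW(C) = ["b"]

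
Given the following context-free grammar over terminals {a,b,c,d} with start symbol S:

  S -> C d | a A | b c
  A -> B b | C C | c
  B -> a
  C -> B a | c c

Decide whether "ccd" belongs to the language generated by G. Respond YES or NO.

Convert to CNF:
  S -> C T3 | T0 T2 | T1 A
  A -> B T0 | C C | c
  B -> a
  C -> B T1 | T2 T2
  T0 -> b
  T1 -> a
  T2 -> c
  T3 -> d

Fill CYK table bottom-up:
  cell(0,0) c: {A,T2}  orig:{A}
  cell(1,1) c: {A,T2}  orig:{A}
  cell(2,2) d: {T3}  orig:{}
  cell(0,1) cc: {C}
  cell(1,2) cd: ∅
  cell(0,2) ccd: {S}

S ∈ T[0,2] ⇒ YES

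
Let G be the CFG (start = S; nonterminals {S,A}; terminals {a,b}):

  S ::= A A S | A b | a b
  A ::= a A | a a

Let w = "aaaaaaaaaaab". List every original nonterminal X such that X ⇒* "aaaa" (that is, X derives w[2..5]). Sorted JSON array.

CNF form of G:
  S -> A T1 | A X2 | T0 T1
  A -> T0 A | T0 T0
  T0 -> a
  T1 -> b
  X2 -> A S

CYK fill — only the sub-triangle for w[2..5]:
  cell(2,2) a: {T0}  orig:{}
  cell(3,3) a: {T0}  orig:{}
  cell(4,4) a: {T0}  orig:{}
  cell(5,5) a: {T0}  orig:{}
  cell(2,3) aa: {A}
  cell(3,4) aa: {A}
  cell(4,5) aa: {A}
  cell(2,4) aaa: {A}
  cell(3,5) aaa: {A}
  cell(2,5) aaaa: {A}

Original NTs in T[2,5] deriving "aaaa": ["A"]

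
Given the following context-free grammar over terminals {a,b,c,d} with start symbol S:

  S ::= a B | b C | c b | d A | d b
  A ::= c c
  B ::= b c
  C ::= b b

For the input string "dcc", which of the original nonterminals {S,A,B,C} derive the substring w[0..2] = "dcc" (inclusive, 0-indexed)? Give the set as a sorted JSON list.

Convert to CNF:
  S -> T0 T1 | T1 C | T2 B | T3 A | T3 T1
  A -> T0 T0
  B -> T1 T0
  C -> T1 T1
  T0 -> c
  T1 -> b
  T2 -> a
  T3 -> d

CYK table (by increasing span), restricted to cells inside w[0..2]:
  T[0,0] 'd' = {T3}  orig:{}
  T[1,1] 'c' = {T0}  orig:{}
  T[2,2] 'c' = {T0}  orig:{}
  T[0,1] 'dc' = ∅
  T[1,2] 'cc' = {A}
  T[0,2] 'dcc' = {S}

Original NTs in T[0,2] deriving "dcc": ["S"]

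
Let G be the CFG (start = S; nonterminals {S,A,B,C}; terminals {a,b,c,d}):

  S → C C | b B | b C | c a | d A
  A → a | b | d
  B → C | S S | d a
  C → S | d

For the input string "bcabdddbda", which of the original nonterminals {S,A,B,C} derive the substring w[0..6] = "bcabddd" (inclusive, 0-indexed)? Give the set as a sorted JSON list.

Convert to CNF:
  S -> C C | T0 B | T0 C | T1 T2 | T3 A
  A -> a | b | d
  B -> C C | S S | T0 B | T0 C | T1 T2 | T3 A | T3 T2 | d
  C -> C C | T0 B | T0 C | T1 T2 | T3 A | d
  T0 -> b
  T1 -> c
  T2 -> a
  T3 -> d

CYK table (by increasing span) — only the sub-triangle for w[0..6]:
  [0..0]={A,T0}  "b"  orig:{A}
  [1..1]={T1}  "c"  orig:{}
  [2..2]={A,T2}  "a"  orig:{A}
  [3..3]={A,T0}  "b"  orig:{A}
  [4..4]={A,B,C,T3}  "d"  orig:{A,B,C}
  [5..5]={A,B,C,T3}  "d"  orig:{A,B,C}
  [6..6]={A,B,C,T3}  "d"  orig:{A,B,C}
  [0..1]=∅  "bc"
  [1..2]={B,C,S}  "ca"
  [2..3]=∅  "ab"
  [3..4]={B,C,S}  "bd"
  [4..5]={B,C,S}  "dd"
  [5..6]={B,C,S}  "dd"
  [0..2]={B,C,S}  "bca"
  [1..3]=∅  "cab"
  [2..4]=∅  "abd"
  [3..5]={B,C,S}  "bdd"
  [4..6]={B,C,S}  "ddd"
  [0..3]=∅  "bcab"
  [1..4]={B,C,S}  "cabd"
  [2..5]=∅  "abdd"
  [3..6]={B,C,S}  "bddd"
  [0..4]={B,C,S}  "bcabd"
  [1..5]={B,C,S}  "cabdd"
  [2..6]=∅  "abddd"
  [0..5]={B,C,S}  "bcabdd"
  [1..6]={B,C,S}  "cabddd"
  [0..6]={B,C,S}  "bcabddd"

Original NTs in T[0,6] deriving "bcabddd": ["B", "C", "S"]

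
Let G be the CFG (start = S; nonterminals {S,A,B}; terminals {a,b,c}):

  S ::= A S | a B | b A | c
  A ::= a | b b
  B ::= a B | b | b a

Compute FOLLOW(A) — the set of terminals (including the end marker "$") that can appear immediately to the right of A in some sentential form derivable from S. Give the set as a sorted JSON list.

Compute FIRST by fixpoint:
iter 1:
  A via A→a: +{a}
  A via A→b b: +{b}
  B via B→a B: +{a}
  B via B→b: +{b}
  S via S→A S: +{a,b}
  S via S→c: +{c}
  FIRST(S)={a,b,c}  FIRST(A)={a,b}  FIRST(B)={a,b}
iter 2: — fixpoint
  FIRST(S)={a,b,c}  FIRST(A)={a,b}  FIRST(B)={a,b}

Compute FOLLOW by fixpoint:
initialize: $ ∈ FOLLOW(S)
pass 1:
  S→A S: FOLLOW(A) ⊇ FIRST(S) = {a,b,c}; new: +{a,b,c}
  S→a B: FOLLOW(B) ⊇ FOLLOW(S) ⊇ {$}; new: +{$}
  S→b A: FOLLOW(A) ⊇ FOLLOW(S) ⊇ {$}; new: +{$}
  FOLLOW(S)={$}  FOLLOW(A)={$,a,b,c}  FOLLOW(B)={$}
pass 2: (stable)
  FOLLOW(S)={$}  FOLLOW(A)={$,a,b,c}  FOLLOW(B)={$}

FOLLOW(A) = ["$", "a", "b", "c"]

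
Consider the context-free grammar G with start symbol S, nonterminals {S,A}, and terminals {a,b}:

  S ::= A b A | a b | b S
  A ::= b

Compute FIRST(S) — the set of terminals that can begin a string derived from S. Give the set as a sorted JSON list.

FIRST iteration:
pass 1:
  A via A→b: +{b}
  S via S→A b A: +{b}
  S via S→a b: +{a}
  FIRST[S]={a,b}  FIRST[A]={b}
pass 2: (no change)
  FIRST[S]={a,b}  FIRST[A]={b}

FIRST(S) = ["a", "b"]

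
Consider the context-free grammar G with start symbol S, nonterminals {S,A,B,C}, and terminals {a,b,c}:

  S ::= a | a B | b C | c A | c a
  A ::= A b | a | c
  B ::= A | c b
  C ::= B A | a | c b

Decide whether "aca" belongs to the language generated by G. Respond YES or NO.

CNF form of G:
  S -> T0 C | T1 A | T1 T2 | T2 B | a
  A -> A T0 | a | c
  B -> A T0 | T1 T0 | a | c
  C -> B A | T1 T0 | a
  T0 -> b
  T1 -> c
  T2 -> a

Fill CYK table bottom-up:
  cell(0,0) a: {A,B,C,S,T2}  orig:{A,B,C,S}
  cell(1,1) c: {A,B,T1}  orig:{A,B}
  cell(2,2) a: {A,B,C,S,T2}  orig:{A,B,C,S}
  cell(0,1) ac: {C,S}
  cell(1,2) ca: {C,S}
  cell(0,2) aca: ∅

S ∉ T[0,2] ⇒ NO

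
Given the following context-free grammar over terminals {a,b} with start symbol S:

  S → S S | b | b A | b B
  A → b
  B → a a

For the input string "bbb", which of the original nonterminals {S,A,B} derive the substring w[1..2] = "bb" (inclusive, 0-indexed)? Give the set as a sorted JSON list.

Convert to CNF:
  S -> S S | T1 A | T1 B | b
  A -> b
  B -> T0 T0
  T0 -> a
  T1 -> b

Fill CYK table bottom-up (cells [i..j] with 1 ≤ i ≤ j ≤ 2 only):
  [1..1]={A,S,T1}  "b"  orig:{A,S}
  [2..2]={A,S,T1}  "b"  orig:{A,S}
  [1..2]={S}  "bb"

Original NTs in T[1,2] deriving "bb": ["S"]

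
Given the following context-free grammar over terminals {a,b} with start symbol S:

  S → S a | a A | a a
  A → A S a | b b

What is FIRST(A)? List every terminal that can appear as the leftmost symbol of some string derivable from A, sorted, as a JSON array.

FIRST sets, iterate to fixpoint:
[1]
  A via A→b b: +{b}
  S via S→a A: +{a}
  FIRST(S)={a}  FIRST(A)={b}
[2] — fixpoint
  FIRST(S)={a}  FIRST(A)={b}

FIRST(A) = ["b"]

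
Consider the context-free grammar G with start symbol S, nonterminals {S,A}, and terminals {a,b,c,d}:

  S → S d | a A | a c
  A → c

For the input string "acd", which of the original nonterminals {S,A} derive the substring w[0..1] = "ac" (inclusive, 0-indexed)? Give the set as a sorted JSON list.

CNF form of G:
  S -> S T0 | T1 A | T1 T2
  A -> c
  T0 -> d
  T1 -> a
  T2 -> c

CYK table (by increasing span) (cells [i..j] with 0 ≤ i ≤ j ≤ 1 only):
  [0..0]={T1}  "a"  orig:{}
  [1..1]={A,T2}  "c"  orig:{A}
  [0..1]={S}  "ac"

Original NTs in T[0,1] deriving "ac": ["S"]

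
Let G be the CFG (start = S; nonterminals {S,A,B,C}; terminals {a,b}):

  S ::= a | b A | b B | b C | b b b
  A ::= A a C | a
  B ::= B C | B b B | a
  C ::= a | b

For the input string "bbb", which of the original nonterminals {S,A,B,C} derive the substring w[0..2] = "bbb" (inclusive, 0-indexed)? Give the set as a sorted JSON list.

CNF form of G:
  S -> T1 A | T1 B | T1 C | T1 X4 | a
  A -> A X2 | a
  B -> B C | B X3 | a
  C -> a | b
  T0 -> a
  T1 -> b
  X2 -> T0 C
  X3 -> T1 B
  X4 -> T1 T1

CYK table (by increasing span) — only the sub-triangle for w[0..2]:
  cell(0,0) b: {C,T1}  orig:{C}
  cell(1,1) b: {C,T1}  orig:{C}
  cell(2,2) b: {C,T1}  orig:{C}
  cell(0,1) bb: {S,X4}  orig:{S}
  cell(1,2) bb: {S,X4}  orig:{S}
  cell(0,2) bbb: {S}

Original NTs in T[0,2] deriving "bbb": ["S"]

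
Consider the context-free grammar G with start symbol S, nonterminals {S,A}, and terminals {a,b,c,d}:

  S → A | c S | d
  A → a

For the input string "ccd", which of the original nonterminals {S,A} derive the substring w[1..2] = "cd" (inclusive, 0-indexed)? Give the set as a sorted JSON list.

Convert to CNF:
  S -> T0 S | a | d
  A -> a
  T0 -> c

Fill CYK table bottom-up (cells [i..j] with 1 ≤ i ≤ j ≤ 2 only):
  T[1,1] 'c' = {T0}  orig:{}
  T[2,2] 'd' = {S}
  T[1,2] 'cd' = {S}

Original NTs in T[1,2] deriving "cd": ["S"]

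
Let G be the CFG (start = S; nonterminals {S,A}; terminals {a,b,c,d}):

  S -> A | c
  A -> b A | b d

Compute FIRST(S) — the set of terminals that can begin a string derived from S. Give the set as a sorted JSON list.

FIRST sets, iterate to fixpoint:
[1]
  A via A→b A: +{b}
  S via S→A: +{b}
  S via S→c: +{c}
  FIRST(S)={b,c}  FIRST(A)={b}
[2] (no change)
  FIRST(S)={b,c}  FIRST(A)={b}

FIRST(S) = ["b", "c"]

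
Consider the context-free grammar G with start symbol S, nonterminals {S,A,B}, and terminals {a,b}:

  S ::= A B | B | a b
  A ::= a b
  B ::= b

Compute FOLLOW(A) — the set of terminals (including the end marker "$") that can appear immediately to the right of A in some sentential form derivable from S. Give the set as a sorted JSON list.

FIRST sets, iterate to fixpoint:
[1]
  A via A→a b: +{a}
  B via B→b: +{b}
  S via S→A B: +{a}
  S via S→B: +{b}
  S: {a,b}  A: {a}  B: {b}
[2] done
  S: {a,b}  A: {a}  B: {b}

FOLLOW sets:
seed FOLLOW(S) with $
iter 1:
  S→A B: FOLLOW(A) ⊇ FIRST(B) = {b}; new: +{b}
  S→A B: FOLLOW(B) ⊇ FOLLOW(S) ⊇ {$}; new: +{$}
  FOLLOW(S)={$}  FOLLOW(A)={b}  FOLLOW(B)={$}
iter 2: — fixpoint
  FOLLOW(S)={$}  FOLLOW(A)={b}  FOLLOW(B)={$}

FOLLOW(A) = ["b"]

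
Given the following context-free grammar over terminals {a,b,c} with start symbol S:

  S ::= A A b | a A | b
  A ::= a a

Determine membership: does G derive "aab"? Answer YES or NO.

CNF form of G:
  S -> A X2 | T0 A | b
  A -> T0 T0
  T0 -> a
  T1 -> b
  X2 -> A T1

CYK table (by increasing span):
  cell(0,0) a: {T0}  orig:{}
  cell(1,1) a: {T0}  orig:{}
  cell(2,2) b: {S,T1}  orig:{S}
  cell(0,1) aa: {A}
  cell(1,2) ab: ∅
  cell(0,2) aab: {X2}  orig:{}

S ∉ T[0,2] ⇒ NO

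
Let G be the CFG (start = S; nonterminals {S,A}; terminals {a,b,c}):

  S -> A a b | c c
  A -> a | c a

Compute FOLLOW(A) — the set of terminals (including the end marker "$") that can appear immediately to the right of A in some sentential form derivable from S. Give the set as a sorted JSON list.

FIRST sets, iterate to fixpoint:
[1]
  A via A→a: +{a}
  A via A→c a: +{c}
  S via S→A a b: +{a,c}
  FIRST[S]={a,c}  FIRST[A]={a,c}
[2] (no change)
  FIRST[S]={a,c}  FIRST[A]={a,c}

Compute FOLLOW by fixpoint:
seed FOLLOW(S) with $
round 1:
  S→A a b: FOLLOW(A) ⊇ FIRST(a) = {a}; new: +{a}
  FOLLOW[S]={$}  FOLLOW[A]={a}
round 2: — fixpoint
  FOLLOW[S]={$}  FOLLOW[A]={a}

FOLLOW(A) = ["a"]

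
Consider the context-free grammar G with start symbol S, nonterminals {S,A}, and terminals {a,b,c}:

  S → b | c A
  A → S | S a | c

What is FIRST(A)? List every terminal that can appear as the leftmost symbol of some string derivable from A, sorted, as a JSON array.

FIRST iteration:
iter 1:
  A via A→c: +{c}
  S via S→b: +{b}
  S via S→c A: +{c}
  FIRST[S]={b,c}  FIRST[A]={c}
iter 2:
  A via A→S: +{b}
  FIRST[S]={b,c}  FIRST[A]={b,c}
iter 3: (no change)
  FIRST[S]={b,c}  FIRST[A]={b,c}

FIRST(A) = ["b", "c"]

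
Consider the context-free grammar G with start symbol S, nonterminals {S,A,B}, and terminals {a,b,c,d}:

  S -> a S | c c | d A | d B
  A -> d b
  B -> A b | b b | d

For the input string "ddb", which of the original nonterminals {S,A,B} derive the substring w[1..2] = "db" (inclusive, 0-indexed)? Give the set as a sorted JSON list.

CNF form of G:
  S -> T0 A | T0 B | T2 S | T3 T3
  A -> T0 T1
  B -> A T1 | T1 T1 | d
  T0 -> d
  T1 -> b
  T2 -> a
  T3 -> c

CYK fill (cells [i..j] with 1 ≤ i ≤ j ≤ 2 only):
  T[1,1] 'd' = {B,T0}  orig:{B}
  T[2,2] 'b' = {T1}  orig:{}
  T[1,2] 'db' = {A}

Original NTs in T[1,2] deriving "db": ["A"]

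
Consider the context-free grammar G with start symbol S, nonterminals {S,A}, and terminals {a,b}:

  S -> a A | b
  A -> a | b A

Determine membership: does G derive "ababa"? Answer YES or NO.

Convert to CNF:
  S -> T1 A | b
  A -> T0 A | a
  T0 -> b
  T1 -> a

CYK table (by increasing span):
  [0..0]={A,T1}  "a"  orig:{A}
  [1..1]={S,T0}  "b"  orig:{S}
  [2..2]={A,T1}  "a"  orig:{A}
  [3..3]={S,T0}  "b"  orig:{S}
  [4..4]={A,T1}  "a"  orig:{A}
  [0..1]=∅  "ab"
  [1..2]={A}  "ba"
  [2..3]=∅  "ab"
  [3..4]={A}  "ba"
  [0..2]={S}  "aba"
  [1..3]=∅  "bab"
  [2..4]={S}  "aba"
  [0..3]=∅  "abab"
  [1..4]=∅  "baba"
  [0..4]=∅  "ababa"

S ∉ T[0,4] ⇒ NO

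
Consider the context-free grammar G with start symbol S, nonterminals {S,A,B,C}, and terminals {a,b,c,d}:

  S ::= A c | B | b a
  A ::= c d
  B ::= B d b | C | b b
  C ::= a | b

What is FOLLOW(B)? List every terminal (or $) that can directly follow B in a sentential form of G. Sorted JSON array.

FIRST sets, iterate to fixpoint:
iter 1:
  A via A→c d: +{c}
  B via B→b b: +{b}
  C via C→a: +{a}
  C via C→b: +{b}
  S via S→A c: +{c}
  S via S→B: +{b}
  S: {b,c}  A: {c}  B: {b}  C: {a,b}
iter 2:
  B via B→C: +{a}
  S via S→B: +{a}
  S: {a,b,c}  A: {c}  B: {a,b}  C: {a,b}
iter 3: (stable)
  S: {a,b,c}  A: {c}  B: {a,b}  C: {a,b}

FOLLOW iteration:
FOLLOW(S) := {$}
pass 1:
  B→B d b: FOLLOW(B) ⊇ FIRST(d) = {d}; new: +{d}
  B→C: FOLLOW(C) ⊇ FOLLOW(B) ⊇ {d}; new: +{d}
  S→A c: FOLLOW(A) ⊇ FIRST(c) = {c}; new: +{c}
  S→B: FOLLOW(B) ⊇ FOLLOW(S) ⊇ {$}; new: +{$}
  FOLLOW[S]={$}  FOLLOW[A]={c}  FOLLOW[B]={$,d}  FOLLOW[C]={d}
pass 2:
  B→C: FOLLOW(C) ⊇ FOLLOW(B) ⊇ {$,d}; new: +{$}
  FOLLOW[S]={$}  FOLLOW[A]={c}  FOLLOW[B]={$,d}  FOLLOW[C]={$,d}
pass 3: (no change)
  FOLLOW[S]={$}  FOLLOW[A]={c}  FOLLOW[B]={$,d}  FOLLOW[C]={$,d}

FOLLOW(B) = ["$", "d"]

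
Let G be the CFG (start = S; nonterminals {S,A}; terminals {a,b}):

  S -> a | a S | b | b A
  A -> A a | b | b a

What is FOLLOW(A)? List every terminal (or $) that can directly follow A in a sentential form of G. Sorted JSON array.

Compute FIRST by fixpoint:
iter 1:
  A via A→b: +{b}
  S via S→a: +{a}
  S via S→b: +{b}
  FIRST[S]={a,b}  FIRST[A]={b}
iter 2: (stable)
  FIRST[S]={a,b}  FIRST[A]={b}

FOLLOW iteration:
seed FOLLOW(S) with $
[1]
  A→A a: FOLLOW(A) ⊇ FIRST(a) = {a}; new: +{a}
  S→b A: FOLLOW(A) ⊇ FOLLOW(S) ⊇ {$}; new: +{$}
  FOLLOW[S]={$}  FOLLOW[A]={$,a}
[2] done
  FOLLOW[S]={$}  FOLLOW[A]={$,a}

FOLLOW(A) = ["$", "a"]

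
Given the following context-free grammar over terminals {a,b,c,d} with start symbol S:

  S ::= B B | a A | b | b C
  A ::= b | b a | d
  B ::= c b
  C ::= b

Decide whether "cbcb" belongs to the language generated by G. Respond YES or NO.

CNF form of G:
  S -> B B | T0 C | T1 A | b
  A -> T0 T1 | b | d
  B -> T2 T0
  C -> b
  T0 -> b
  T1 -> a
  T2 -> c

CYK table (by increasing span):
  T[0,0] 'c' = {T2}  orig:{}
  T[1,1] 'b' = {A,C,S,T0}  orig:{A,C,S}
  T[2,2] 'c' = {T2}  orig:{}
  T[3,3] 'b' = {A,C,S,T0}  orig:{A,C,S}
  T[0,1] 'cb' = {B}
  T[1,2] 'bc' = ∅
  T[2,3] 'cb' = {B}
  T[0,2] 'cbc' = ∅
  T[1,3] 'bcb' = ∅
  T[0,3] 'cbcb' = {S}

S ∈ T[0,3] ⇒ YES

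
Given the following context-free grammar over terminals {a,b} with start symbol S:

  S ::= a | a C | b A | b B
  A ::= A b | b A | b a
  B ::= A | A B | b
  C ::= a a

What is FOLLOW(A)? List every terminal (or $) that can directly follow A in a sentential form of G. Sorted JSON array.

Compute FIRST by fixpoint:
pass 1:
  A via A→b A: +{b}
  B via B→A: +{b}
  C via C→a a: +{a}
  S via S→a: +{a}
  S via S→b A: +{b}
  FIRST(S)={a,b}  FIRST(A)={b}  FIRST(B)={b}  FIRST(C)={a}
pass 2: (no change)
  FIRST(S)={a,b}  FIRST(A)={b}  FIRST(B)={b}  FIRST(C)={a}

FOLLOW sets:
initialize: $ ∈ FOLLOW(S)
[1]
  A→A b: FOLLOW(A) ⊇ FIRST(b) = {b}; new: +{b}
  S→a C: FOLLOW(C) ⊇ FOLLOW(S) ⊇ {$}; new: +{$}
  S→b A: FOLLOW(A) ⊇ FOLLOW(S) ⊇ {$}; new: +{$}
  S→b B: FOLLOW(B) ⊇ FOLLOW(S) ⊇ {$}; new: +{$}
  FOLLOW[S]={$}  FOLLOW[A]={$,b}  FOLLOW[B]={$}  FOLLOW[C]={$}
[2] — fixpoint
  FOLLOW[S]={$}  FOLLOW[A]={$,b}  FOLLOW[B]={$}  FOLLOW[C]={$}

FOLLOW(A) = ["$", "b"]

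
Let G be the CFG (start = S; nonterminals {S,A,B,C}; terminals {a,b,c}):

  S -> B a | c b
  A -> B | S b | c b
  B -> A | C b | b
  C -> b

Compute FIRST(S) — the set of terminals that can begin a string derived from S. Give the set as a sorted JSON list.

FIRST iteration:
round 1:
  A via A→c b: +{c}
  B via B→A: +{c}
  B via B→b: +{b}
  C via C→b: +{b}
  S via S→B a: +{b,c}
  S: {b,c}  A: {c}  B: {b,c}  C: {b}
round 2:
  A via A→B: +{b}
  S: {b,c}  A: {b,c}  B: {b,c}  C: {b}
round 3: (no change)
  S: {b,c}  A: {b,c}  B: {b,c}  C: {b}

FIRST(S) = ["b", "c"]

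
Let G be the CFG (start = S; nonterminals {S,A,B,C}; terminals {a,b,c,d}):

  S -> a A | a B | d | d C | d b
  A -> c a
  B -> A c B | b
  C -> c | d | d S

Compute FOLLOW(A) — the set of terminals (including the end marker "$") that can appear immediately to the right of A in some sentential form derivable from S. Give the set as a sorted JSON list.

FIRST iteration:
iter 1:
  A via A→c a: +{c}
  B via B→A c B: +{c}
  B via B→b: +{b}
  C via C→c: +{c}
  C via C→d: +{d}
  S via S→a A: +{a}
  S via S→d: +{d}
  FIRST(S)={a,d}  FIRST(A)={c}  FIRST(B)={b,c}  FIRST(C)={c,d}
iter 2: (no change)
  FIRST(S)={a,d}  FIRST(A)={c}  FIRST(B)={b,c}  FIRST(C)={c,d}

FOLLOW sets:
initialize: $ ∈ FOLLOW(S)
iter 1:
  B→A c B: FOLLOW(A) ⊇ FIRST(c) = {c}; new: +{c}
  S→a A: FOLLOW(A) ⊇ FOLLOW(S) ⊇ {$}; new: +{$}
  S→a B: FOLLOW(B) ⊇ FOLLOW(S) ⊇ {$}; new: +{$}
  S→d C: FOLLOW(C) ⊇ FOLLOW(S) ⊇ {$}; new: +{$}
  FOLLOW(S)={$}  FOLLOW(A)={$,c}  FOLLOW(B)={$}  FOLLOW(C)={$}
iter 2: (no change)
  FOLLOW(S)={$}  FOLLOW(A)={$,c}  FOLLOW(B)={$}  FOLLOW(C)={$}

FOLLOW(A) = ["$", "c"]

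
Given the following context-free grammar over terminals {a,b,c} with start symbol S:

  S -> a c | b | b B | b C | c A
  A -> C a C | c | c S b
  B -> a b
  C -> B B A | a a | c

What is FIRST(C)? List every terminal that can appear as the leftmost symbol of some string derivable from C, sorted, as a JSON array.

FIRST sets, iterate to fixpoint:
iter 1:
  A via A→c: +{c}
  B via B→a b: +{a}
  C via C→B B A: +{a}
  C via C→c: +{c}
  S via S→a c: +{a}
  S via S→b: +{b}
  S via S→c A: +{c}
  FIRST[S]={a,b,c}  FIRST[A]={c}  FIRST[B]={a}  FIRST[C]={a,c}
iter 2:
  A via A→C a C: +{a}
  FIRST[S]={a,b,c}  FIRST[A]={a,c}  FIRST[B]={a}  FIRST[C]={a,c}
iter 3: done
  FIRST[S]={a,b,c}  FIRST[A]={a,c}  FIRST[B]={a}  FIRST[C]={a,c}

FIRST(C) = ["a", "c"]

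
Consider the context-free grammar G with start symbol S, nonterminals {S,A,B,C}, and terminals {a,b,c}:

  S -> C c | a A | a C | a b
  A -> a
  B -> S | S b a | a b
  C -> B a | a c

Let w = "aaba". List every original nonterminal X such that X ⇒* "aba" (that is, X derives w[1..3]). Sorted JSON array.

Convert to CNF:
  S -> C T0 | T2 A | T2 C | T2 T1
  A -> a
  B -> C T0 | S X3 | T2 A | T2 C | T2 T1
  C -> B T2 | T2 T0
  T0 -> c
  T1 -> b
  T2 -> a
  X3 -> T1 T2

Fill CYK table bottom-up — only the sub-triangle for w[1..3]:
  [1..1]={A,T2}  "a"  orig:{A}
  [2..2]={T1}  "b"  orig:{}
  [3..3]={A,T2}  "a"  orig:{A}
  [1..2]={B,S}  "ab"
  [2..3]={X3}  "ba"  orig:{}
  [1..3]={C}  "aba"

Original NTs in T[1,3] deriving "aba": ["C"]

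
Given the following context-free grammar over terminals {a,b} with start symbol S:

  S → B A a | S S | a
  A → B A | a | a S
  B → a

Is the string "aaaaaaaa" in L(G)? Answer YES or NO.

Convert to CNF:
  S -> B X1 | S S | a
  A -> B A | T0 S | a
  B -> a
  T0 -> a
  X1 -> A T0

CYK table (by increasing span):
  T[0,0] 'a' = {A,B,S,T0}  orig:{A,B,S}
  T[1,1] 'a' = {A,B,S,T0}  orig:{A,B,S}
  T[2,2] 'a' = {A,B,S,T0}  orig:{A,B,S}
  T[3,3] 'a' = {A,B,S,T0}  orig:{A,B,S}
  T[4,4] 'a' = {A,B,S,T0}  orig:{A,B,S}
  T[5,5] 'a' = {A,B,S,T0}  orig:{A,B,S}
  T[6,6] 'a' = {A,B,S,T0}  orig:{A,B,S}
  T[7,7] 'a' = {A,B,S,T0}  orig:{A,B,S}
  T[0,1] 'aa' = {A,S,X1}  orig:{A,S}
  T[1,2] 'aa' = {A,S,X1}  orig:{A,S}
  T[2,3] 'aa' = {A,S,X1}  orig:{A,S}
  T[3,4] 'aa' = {A,S,X1}  orig:{A,S}
  T[4,5] 'aa' = {A,S,X1}  orig:{A,S}
  T[5,6] 'aa' = {A,S,X1}  orig:{A,S}
  T[6,7] 'aa' = {A,S,X1}  orig:{A,S}
  T[0,2] 'aaa' = {A,S,X1}  orig:{A,S}
  T[1,3] 'aaa' = {A,S,X1}  orig:{A,S}
  T[2,4] 'aaa' = {A,S,X1}  orig:{A,S}
  T[3,5] 'aaa' = {A,S,X1}  orig:{A,S}
  T[4,6] 'aaa' = {A,S,X1}  orig:{A,S}
  T[5,7] 'aaa' = {A,S,X1}  orig:{A,S}
  T[0,3] 'aaaa' = {A,S,X1}  orig:{A,S}
  T[1,4] 'aaaa' = {A,S,X1}  orig:{A,S}
  T[2,5] 'aaaa' = {A,S,X1}  orig:{A,S}
  T[3,6] 'aaaa' = {A,S,X1}  orig:{A,S}
  T[4,7] 'aaaa' = {A,S,X1}  orig:{A,S}
  T[0,4] 'aaaaa' = {A,S,X1}  orig:{A,S}
  T[1,5] 'aaaaa' = {A,S,X1}  orig:{A,S}
  T[2,6] 'aaaaa' = {A,S,X1}  orig:{A,S}
  T[3,7] 'aaaaa' = {A,S,X1}  orig:{A,S}
  T[0,5] 'aaaaaa' = {A,S,X1}  orig:{A,S}
  T[1,6] 'aaaaaa' = {A,S,X1}  orig:{A,S}
  T[2,7] 'aaaaaa' = {A,S,X1}  orig:{A,S}
  T[0,6] 'aaaaaaa' = {A,S,X1}  orig:{A,S}
  T[1,7] 'aaaaaaa' = {A,S,X1}  orig:{A,S}
  T[0,7] 'aaaaaaaa' = {A,S,X1}  orig:{A,S}

S ∈ T[0,7] ⇒ YES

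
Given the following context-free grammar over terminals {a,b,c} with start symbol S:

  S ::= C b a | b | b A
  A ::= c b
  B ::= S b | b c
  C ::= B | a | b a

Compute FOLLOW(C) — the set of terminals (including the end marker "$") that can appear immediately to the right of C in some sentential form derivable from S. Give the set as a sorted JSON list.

FIRST iteration:
pass 1:
  A via A→c b: +{c}
  B via B→b c: +{b}
  C via C→B: +{b}
  C via C→a: +{a}
  S via S→C b a: +{a,b}
  FIRST[S]={a,b}  FIRST[A]={c}  FIRST[B]={b}  FIRST[C]={a,b}
pass 2:
  B via B→S b: +{a}
  FIRST[S]={a,b}  FIRST[A]={c}  FIRST[B]={a,b}  FIRST[C]={a,b}
pass 3: done
  FIRST[S]={a,b}  FIRST[A]={c}  FIRST[B]={a,b}  FIRST[C]={a,b}

FOLLOW sets:
initialize: $ ∈ FOLLOW(S)
iter 1:
  B→S b: FOLLOW(S) ⊇ FIRST(b) = {b}; new: +{b}
  S→C b a: FOLLOW(C) ⊇ FIRST(b) = {b}; new: +{b}
  S→b A: FOLLOW(A) ⊇ FOLLOW(S) ⊇ {$,b}; new: +{$,b}
  S: {$,b}  A: {$,b}  B: {}  C: {b}
iter 2:
  C→B: FOLLOW(B) ⊇ FOLLOW(C) ⊇ {b}; new: +{b}
  S: {$,b}  A: {$,b}  B: {b}  C: {b}
iter 3: — fixpoint
  S: {$,b}  A: {$,b}  B: {b}  C: {b}

FOLLOW(C) = ["b"]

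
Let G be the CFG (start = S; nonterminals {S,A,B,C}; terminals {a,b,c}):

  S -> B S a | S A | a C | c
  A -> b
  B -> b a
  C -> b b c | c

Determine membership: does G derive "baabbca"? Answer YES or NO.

CNF form of G:
  S -> B X4 | S A | T1 C | c
  A -> b
  B -> T0 T1
  C -> T0 X3 | c
  T0 -> b
  T1 -> a
  T2 -> c
  X3 -> T0 T2
  X4 -> S T1

CYK table (by increasing span):
  T[0,0] 'b' = {A,T0}  orig:{A}
  T[1,1] 'a' = {T1}  orig:{}
  T[2,2] 'a' = {T1}  orig:{}
  T[3,3] 'b' = {A,T0}  orig:{A}
  T[4,4] 'b' = {A,T0}  orig:{A}
  T[5,5] 'c' = {C,S,T2}  orig:{C,S}
  T[6,6] 'a' = {T1}  orig:{}
  T[0,1] 'ba' = {B}
  T[1,2] 'aa' = ∅
  T[2,3] 'ab' = ∅
  T[3,4] 'bb' = ∅
  T[4,5] 'bc' = {X3}  orig:{}
  T[5,6] 'ca' = {X4}  orig:{}
  T[0,2] 'baa' = ∅
  T[1,3] 'aab' = ∅
  T[2,4] 'abb' = ∅
  T[3,5] 'bbc' = {C}
  T[4,6] 'bca' = ∅
  T[0,3] 'baab' = ∅
  T[1,4] 'aabb' = ∅
  T[2,5] 'abbc' = {S}
  T[3,6] 'bbca' = ∅
  T[0,4] 'baabb' = ∅
  T[1,5] 'aabbc' = ∅
  T[2,6] 'abbca' = {X4}  orig:{}
  T[0,5] 'baabbc' = ∅
  T[1,6] 'aabbca' = ∅
  T[0,6] 'baabbca' = {S}

S ∈ T[0,6] ⇒ YES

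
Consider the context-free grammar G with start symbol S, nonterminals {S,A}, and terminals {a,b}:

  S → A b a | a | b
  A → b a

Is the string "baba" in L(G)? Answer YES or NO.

CNF form of G:
  S -> A X2 | a | b
  A -> T0 T1
  T0 -> b
  T1 -> a
  X2 -> T0 T1

CYK table (by increasing span):
  T[0,0] 'b' = {S,T0}  orig:{S}
  T[1,1] 'a' = {S,T1}  orig:{S}
  T[2,2] 'b' = {S,T0}  orig:{S}
  T[3,3] 'a' = {S,T1}  orig:{S}
  T[0,1] 'ba' = {A,X2}  orig:{A}
  T[1,2] 'ab' = ∅
  T[2,3] 'ba' = {A,X2}  orig:{A}
  T[0,2] 'bab' = ∅
  T[1,3] 'aba' = ∅
  T[0,3] 'baba' = {S}

S ∈ T[0,3] ⇒ YES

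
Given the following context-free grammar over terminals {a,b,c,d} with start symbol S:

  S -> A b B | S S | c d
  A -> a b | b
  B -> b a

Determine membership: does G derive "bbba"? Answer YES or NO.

Convert to CNF:
  S -> A X4 | S S | T2 T3
  A -> T0 T1 | b
  B -> T1 T0
  T0 -> a
  T1 -> b
  T2 -> c
  T3 -> d
  X4 -> T1 B

CYK fill:
  cell(0,0) b: {A,T1}  orig:{A}
  cell(1,1) b: {A,T1}  orig:{A}
  cell(2,2) b: {A,T1}  orig:{A}
  cell(3,3) a: {T0}  orig:{}
  cell(0,1) bb: ∅
  cell(1,2) bb: ∅
  cell(2,3) ba: {B}
  cell(0,2) bbb: ∅
  cell(1,3) bba: {X4}  orig:{}
  cell(0,3) bbba: {S}

S ∈ T[0,3] ⇒ YES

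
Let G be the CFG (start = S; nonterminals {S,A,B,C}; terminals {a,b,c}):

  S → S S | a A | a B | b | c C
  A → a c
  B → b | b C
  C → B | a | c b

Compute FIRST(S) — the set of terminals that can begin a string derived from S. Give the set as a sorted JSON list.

FIRST sets, iterate to fixpoint:
pass 1:
  A via A→a c: +{a}
  B via B→b: +{b}
  C via C→B: +{b}
  C via C→a: +{a}
  C via C→c b: +{c}
  S via S→a A: +{a}
  S via S→b: +{b}
  S via S→c C: +{c}
  S: {a,b,c}  A: {a}  B: {b}  C: {a,b,c}
pass 2: (stable)
  S: {a,b,c}  A: {a}  B: {b}  C: {a,b,c}

FIRST(S) = ["a", "b", "c"]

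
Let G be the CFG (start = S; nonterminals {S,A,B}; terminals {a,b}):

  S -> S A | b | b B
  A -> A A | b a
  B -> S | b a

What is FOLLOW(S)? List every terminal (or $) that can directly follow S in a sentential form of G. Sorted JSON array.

FIRST sets, iterate to fixpoint:
iter 1:
  A via A→b a: +{b}
  B via B→b a: +{b}
  S via S→b: +{b}
  FIRST(S)={b}  FIRST(A)={b}  FIRST(B)={b}
iter 2: done
  FIRST(S)={b}  FIRST(A)={b}  FIRST(B)={b}

FOLLOW iteration:
FOLLOW(S) := {$}
round 1:
  A→A A: FOLLOW(A) ⊇ FIRST(A) = {b}; new: +{b}
  S→S A: FOLLOW(S) ⊇ FIRST(A) = {b}; new: +{b}
  S→S A: FOLLOW(A) ⊇ FOLLOW(S) ⊇ {$,b}; new: +{$}
  S→b B: FOLLOW(B) ⊇ FOLLOW(S) ⊇ {$,b}; new: +{$,b}
  S: {$,b}  A: {$,b}  B: {$,b}
round 2: done
  S: {$,b}  A: {$,b}  B: {$,b}

FOLLOW(S) = ["$", "b"]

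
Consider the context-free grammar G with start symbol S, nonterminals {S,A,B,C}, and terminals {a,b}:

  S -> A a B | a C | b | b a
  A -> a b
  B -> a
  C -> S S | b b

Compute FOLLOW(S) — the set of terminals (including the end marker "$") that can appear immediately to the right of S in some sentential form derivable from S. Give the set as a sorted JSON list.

FIRST sets, iterate to fixpoint:
iter 1:
  A via A→a b: +{a}
  B via B→a: +{a}
  C via C→b b: +{b}
  S via S→A a B: +{a}
  S via S→b: +{b}
  FIRST[S]={a,b}  FIRST[A]={a}  FIRST[B]={a}  FIRST[C]={b}
iter 2:
  C via C→S S: +{a}
  FIRST[S]={a,b}  FIRST[A]={a}  FIRST[B]={a}  FIRST[C]={a,b}
iter 3: done
  FIRST[S]={a,b}  FIRST[A]={a}  FIRST[B]={a}  FIRST[C]={a,b}

FOLLOW iteration:
seed FOLLOW(S) with $
round 1:
  C→S S: FOLLOW(S) ⊇ FIRST(S) = {a,b}; new: +{a,b}
  S→A a B: FOLLOW(A) ⊇ FIRST(a) = {a}; new: +{a}
  S→A a B: FOLLOW(B) ⊇ FOLLOW(S) ⊇ {$,a,b}; new: +{$,a,b}
  S→a C: FOLLOW(C) ⊇ FOLLOW(S) ⊇ {$,a,b}; new: +{$,a,b}
  S: {$,a,b}  A: {a}  B: {$,a,b}  C: {$,a,b}
round 2: done
  S: {$,a,b}  A: {a}  B: {$,a,b}  C: {$,a,b}

FOLLOW(S) = ["$", "a", "b"]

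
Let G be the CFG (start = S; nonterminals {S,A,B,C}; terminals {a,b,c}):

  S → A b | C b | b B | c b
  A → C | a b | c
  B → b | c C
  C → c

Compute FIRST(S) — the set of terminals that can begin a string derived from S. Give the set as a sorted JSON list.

FIRST iteration:
[1]
  A via A→a b: +{a}
  A via A→c: +{c}
  B via B→b: +{b}
  B via B→c C: +{c}
  C via C→c: +{c}
  S via S→A b: +{a,c}
  S via S→b B: +{b}
  S: {a,b,c}  A: {a,c}  B: {b,c}  C: {c}
[2] (no change)
  S: {a,b,c}  A: {a,c}  B: {b,c}  C: {c}

FIRST(S) = ["a", "b", "c"]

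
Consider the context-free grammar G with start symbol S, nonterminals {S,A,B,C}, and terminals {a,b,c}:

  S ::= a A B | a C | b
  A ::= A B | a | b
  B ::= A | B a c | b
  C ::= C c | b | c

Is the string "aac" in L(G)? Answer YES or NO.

Convert to CNF:
  S -> T0 C | T0 X3 | b
  A -> A B | a | b
  B -> A B | B X2 | a | b
  C -> C T1 | b | c
  T0 -> a
  T1 -> c
  X2 -> T0 T1
  X3 -> A B

Fill CYK table bottom-up:
  [0..0]={A,B,T0}  "a"  orig:{A,B}
  [1..1]={A,B,T0}  "a"  orig:{A,B}
  [2..2]={C,T1}  "c"  orig:{C}
  [0..1]={A,B,X3}  "aa"  orig:{A,B}
  [1..2]={S,X2}  "ac"  orig:{S}
  [0..2]={B}  "aac"

S ∉ T[0,2] ⇒ NO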